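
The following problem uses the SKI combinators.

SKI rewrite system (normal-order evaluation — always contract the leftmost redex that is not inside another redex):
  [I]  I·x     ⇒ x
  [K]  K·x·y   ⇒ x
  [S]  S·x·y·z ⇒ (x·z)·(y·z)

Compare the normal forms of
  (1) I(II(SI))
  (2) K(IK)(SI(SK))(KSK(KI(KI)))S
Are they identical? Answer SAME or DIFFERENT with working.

Answer: SAME — A ⇓ SI, B ⇓ SI

Working:
Term A:
  start: I(II(SI))
  →1  II(SI)
  →2  I(SI)
  →3  SI

Term B:
  start: K(IK)(SI(SK))(KSK(KI(KI)))S
  →1  IK(KSK(KI(KI)))S
  →2  K(KSK(KI(KI)))S
  →3  KSK(KI(KI))
  →4  S(KI(KI))
  →5  SI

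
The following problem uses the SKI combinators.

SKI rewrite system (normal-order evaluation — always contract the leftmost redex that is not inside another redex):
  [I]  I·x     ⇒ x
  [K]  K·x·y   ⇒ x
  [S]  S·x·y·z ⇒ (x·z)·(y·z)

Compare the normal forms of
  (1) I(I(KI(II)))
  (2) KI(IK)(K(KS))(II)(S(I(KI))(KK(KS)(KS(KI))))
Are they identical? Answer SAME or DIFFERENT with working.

Answer: DIFFERENT — A ⇓ I, B ⇓ S

Reduction:
Term A:
  start: I(I(KI(II)))
  [1] I(KI(II))
  [2] KI(II)
  [3] I

Term B:
  start: KI(IK)(K(KS))(II)(S(I(KI))(KK(KS)(KS(KI))))
  [1] I(K(KS))(II)(S(I(KI))(KK(KS)(KS(KI))))
  [2] K(KS)(II)(S(I(KI))(KK(KS)(KS(KI))))
  [3] KS(S(I(KI))(KK(KS)(KS(KI))))
  [4] S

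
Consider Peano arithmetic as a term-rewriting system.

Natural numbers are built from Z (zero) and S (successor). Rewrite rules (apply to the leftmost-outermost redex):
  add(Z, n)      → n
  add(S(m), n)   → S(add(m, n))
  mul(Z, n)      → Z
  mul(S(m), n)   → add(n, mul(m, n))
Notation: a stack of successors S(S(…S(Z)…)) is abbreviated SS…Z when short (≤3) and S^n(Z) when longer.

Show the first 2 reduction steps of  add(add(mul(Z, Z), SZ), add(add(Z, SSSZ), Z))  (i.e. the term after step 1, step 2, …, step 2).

Answer: after 2 steps: add(SZ, add(add(Z, SSSZ), Z))

Working:
  start: add(add(mul(Z, Z), SZ), add(add(Z, SSSZ), Z))
  →1  add(add(Z, SZ), add(add(Z, SSSZ), Z))
  →2  add(SZ, add(add(Z, SSSZ), Z))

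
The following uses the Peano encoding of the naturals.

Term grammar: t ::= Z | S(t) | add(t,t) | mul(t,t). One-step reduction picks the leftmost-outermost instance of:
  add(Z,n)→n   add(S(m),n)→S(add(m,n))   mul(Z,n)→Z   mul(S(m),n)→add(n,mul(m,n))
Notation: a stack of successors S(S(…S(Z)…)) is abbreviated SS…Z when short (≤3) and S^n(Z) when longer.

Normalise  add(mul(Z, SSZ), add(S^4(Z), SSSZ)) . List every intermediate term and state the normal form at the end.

Answer: normal form = S^7(Z)  (in 7 steps)

Working:
  start: add(mul(Z, SSZ), add(S^4(Z), SSSZ))
  step 1: add(Z, add(S^4(Z), SSSZ))
  step 2: add(S^4(Z), SSSZ)
  step 3: S(add(SSSZ, SSSZ))
  step 4: S(S(add(SSZ, SSSZ)))
  step 5: S(S(S(add(SZ, SSSZ))))
  step 6: S(S(S(S(add(Z, SSSZ)))))
  step 7: S^7(Z)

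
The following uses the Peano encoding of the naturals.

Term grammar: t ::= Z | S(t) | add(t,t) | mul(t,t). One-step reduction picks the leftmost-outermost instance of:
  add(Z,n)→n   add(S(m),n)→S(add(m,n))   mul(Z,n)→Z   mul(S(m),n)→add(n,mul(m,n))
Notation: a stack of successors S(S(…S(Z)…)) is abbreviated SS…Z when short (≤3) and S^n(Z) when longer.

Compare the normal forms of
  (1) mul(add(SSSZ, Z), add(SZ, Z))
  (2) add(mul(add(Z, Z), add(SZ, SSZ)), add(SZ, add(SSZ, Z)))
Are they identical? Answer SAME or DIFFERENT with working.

Term A:
  start: mul(add(SSSZ, Z), add(SZ, Z))
  →1  mul(S(add(SSZ, Z)), add(SZ, Z))
  →2  add(add(SZ, Z), mul(add(SSZ, Z), add(SZ, Z)))
  →3  add(S(add(Z, Z)), mul(add(SSZ, Z), add(SZ, Z)))
  →4  S(add(add(Z, Z), mul(add(SSZ, Z), add(SZ, Z))))
  →5  S(add(Z, mul(add(SSZ, Z), add(SZ, Z))))
  →6  S(mul(add(SSZ, Z), add(SZ, Z)))
  →7  S(mul(S(add(SZ, Z)), add(SZ, Z)))
  →8  S(add(add(SZ, Z), mul(add(SZ, Z), add(SZ, Z))))
  →9  S(add(S(add(Z, Z)), mul(add(SZ, Z), add(SZ, Z))))
  →10  S(S(add(add(Z, Z), mul(add(SZ, Z), add(SZ, Z)))))
  →11  S(S(add(Z, mul(add(SZ, Z), add(SZ, Z)))))
  →12  S(S(mul(add(SZ, Z), add(SZ, Z))))
  →13  S(S(mul(S(add(Z, Z)), add(SZ, Z))))
  →14  S(S(add(add(SZ, Z), mul(add(Z, Z), add(SZ, Z)))))
  →15  S(S(add(S(add(Z, Z)), mul(add(Z, Z), add(SZ, Z)))))
  →16  S(S(S(add(add(Z, Z), mul(add(Z, Z), add(SZ, Z))))))
  →17  S(S(S(add(Z, mul(add(Z, Z), add(SZ, Z))))))
  →18  S(S(S(mul(add(Z, Z), add(SZ, Z)))))
  →19  S(S(S(mul(Z, add(SZ, Z)))))
  →20  SSSZ

Term B:
  start: add(mul(add(Z, Z), add(SZ, SSZ)), add(SZ, add(SSZ, Z)))
  →1  add(mul(Z, add(SZ, SSZ)), add(SZ, add(SSZ, Z)))
  →2  add(Z, add(SZ, add(SSZ, Z)))
  →3  add(SZ, add(SSZ, Z))
  →4  S(add(Z, add(SSZ, Z)))
  →5  S(add(SSZ, Z))
  →6  S(S(add(SZ, Z)))
  →7  S(S(S(add(Z, Z))))
  →8  SSSZ

Answer: SAME — A ⇓ SSSZ, B ⇓ SSSZ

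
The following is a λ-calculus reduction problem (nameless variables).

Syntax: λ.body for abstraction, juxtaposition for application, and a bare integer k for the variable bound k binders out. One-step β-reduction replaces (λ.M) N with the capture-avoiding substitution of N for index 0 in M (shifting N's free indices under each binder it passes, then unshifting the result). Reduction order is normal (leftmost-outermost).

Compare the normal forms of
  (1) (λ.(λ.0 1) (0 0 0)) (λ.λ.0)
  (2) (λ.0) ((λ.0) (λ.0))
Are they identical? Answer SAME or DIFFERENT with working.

Term A:
  start: (λ.(λ.0 1) (0 0 0)) (λ.λ.0)
  →1  (λ.0 (λ.λ.0)) ((λ.λ.0) (λ.λ.0) (λ.λ.0))
  →2  (λ.λ.0) (λ.λ.0) (λ.λ.0) (λ.λ.0)
  →3  (λ.0) (λ.λ.0) (λ.λ.0)
  →4  (λ.λ.0) (λ.λ.0)
  →5  λ.0

Term B:
  start: (λ.0) ((λ.0) (λ.0))
  →1  (λ.0) (λ.0)
  →2  λ.0

Answer: SAME — A ⇓ λ.0, B ⇓ λ.0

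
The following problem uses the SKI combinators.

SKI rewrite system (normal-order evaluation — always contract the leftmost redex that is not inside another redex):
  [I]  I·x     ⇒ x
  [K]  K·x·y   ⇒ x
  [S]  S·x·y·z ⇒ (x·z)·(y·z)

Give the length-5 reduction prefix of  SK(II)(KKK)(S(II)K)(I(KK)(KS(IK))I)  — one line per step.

  start: SK(II)(KKK)(S(II)K)(I(KK)(KS(IK))I)
  step 1: K(KKK)(II(KKK))(S(II)K)(I(KK)(KS(IK))I)
  step 2: KKK(S(II)K)(I(KK)(KS(IK))I)
  step 3: K(S(II)K)(I(KK)(KS(IK))I)
  step 4: S(II)K
  step 5: SIK

Answer: after 5 steps: SIK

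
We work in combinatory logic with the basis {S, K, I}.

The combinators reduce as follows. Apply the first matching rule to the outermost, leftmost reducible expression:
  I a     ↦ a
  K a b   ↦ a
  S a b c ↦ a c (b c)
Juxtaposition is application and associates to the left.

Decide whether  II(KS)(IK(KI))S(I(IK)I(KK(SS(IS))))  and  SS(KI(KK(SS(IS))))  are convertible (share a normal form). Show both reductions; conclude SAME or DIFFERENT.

Answer: SAME — A ⇓ SSI, B ⇓ SSI

Reduction:
Term A:
  start: II(KS)(IK(KI))S(I(IK)I(KK(SS(IS))))
  step 1: I(KS)(IK(KI))S(I(IK)I(KK(SS(IS))))
  step 2: KS(IK(KI))S(I(IK)I(KK(SS(IS))))
  step 3: SS(I(IK)I(KK(SS(IS))))
  step 4: SS(IKI(KK(SS(IS))))
  step 5: SS(KI(KK(SS(IS))))
  step 6: SSI

Term B:
  start: SS(KI(KK(SS(IS))))
  step 1: SSI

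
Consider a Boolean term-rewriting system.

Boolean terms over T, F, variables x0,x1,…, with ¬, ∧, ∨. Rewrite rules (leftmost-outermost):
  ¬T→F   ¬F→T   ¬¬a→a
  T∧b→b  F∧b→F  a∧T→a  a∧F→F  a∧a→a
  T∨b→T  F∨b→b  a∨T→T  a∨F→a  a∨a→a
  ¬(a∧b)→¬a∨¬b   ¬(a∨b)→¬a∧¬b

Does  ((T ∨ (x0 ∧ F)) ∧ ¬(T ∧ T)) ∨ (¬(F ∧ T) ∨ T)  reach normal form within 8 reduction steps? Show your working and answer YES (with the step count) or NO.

Answer: YES — reaches normal form T in 7 ≤ 8 steps

Derivation:
  start: ((T ∨ (x0 ∧ F)) ∧ ¬(T ∧ T)) ∨ (¬(F ∧ T) ∨ T)
  [1] (T ∧ ¬(T ∧ T)) ∨ (¬(F ∧ T) ∨ T)
  [2] ¬(T ∧ T) ∨ (¬(F ∧ T) ∨ T)
  [3] (¬T ∨ ¬T) ∨ (¬(F ∧ T) ∨ T)
  [4] ¬T ∨ (¬(F ∧ T) ∨ T)
  [5] F ∨ (¬(F ∧ T) ∨ T)
  [6] ¬(F ∧ T) ∨ T
  [7] T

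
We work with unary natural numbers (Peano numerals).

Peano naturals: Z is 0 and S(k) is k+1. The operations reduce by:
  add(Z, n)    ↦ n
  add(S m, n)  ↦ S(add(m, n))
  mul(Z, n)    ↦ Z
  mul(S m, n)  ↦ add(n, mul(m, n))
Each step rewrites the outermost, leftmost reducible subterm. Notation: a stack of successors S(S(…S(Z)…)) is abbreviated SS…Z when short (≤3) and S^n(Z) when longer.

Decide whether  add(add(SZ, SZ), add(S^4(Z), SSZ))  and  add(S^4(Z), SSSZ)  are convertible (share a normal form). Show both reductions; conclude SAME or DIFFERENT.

Term A:
  start: add(add(SZ, SZ), add(S^4(Z), SSZ))
  step 1: add(S(add(Z, SZ)), add(S^4(Z), SSZ))
  step 2: S(add(add(Z, SZ), add(S^4(Z), SSZ)))
  step 3: S(add(SZ, add(S^4(Z), SSZ)))
  step 4: S(S(add(Z, add(S^4(Z), SSZ))))
  step 5: S(S(add(S^4(Z), SSZ)))
  step 6: S(S(S(add(SSSZ, SSZ))))
  step 7: S(S(S(S(add(SSZ, SSZ)))))
  step 8: S(S(S(S(S(add(SZ, SSZ))))))
  step 9: S(S(S(S(S(S(add(Z, SSZ)))))))
  step 10: S^8(Z)

Term B:
  start: add(S^4(Z), SSSZ)
  step 1: S(add(SSSZ, SSSZ))
  step 2: S(S(add(SSZ, SSSZ)))
  step 3: S(S(S(add(SZ, SSSZ))))
  step 4: S(S(S(S(add(Z, SSSZ)))))
  step 5: S^7(Z)

Answer: DIFFERENT — A ⇓ S^8(Z), B ⇓ S^7(Z)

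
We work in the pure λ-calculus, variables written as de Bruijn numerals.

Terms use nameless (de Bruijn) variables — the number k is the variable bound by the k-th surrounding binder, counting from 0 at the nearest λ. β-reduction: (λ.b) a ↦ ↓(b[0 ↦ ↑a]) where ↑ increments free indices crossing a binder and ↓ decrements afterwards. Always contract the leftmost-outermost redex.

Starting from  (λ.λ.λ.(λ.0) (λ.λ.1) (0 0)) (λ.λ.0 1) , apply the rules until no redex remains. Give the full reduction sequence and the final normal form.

Answer: normal form = λ.λ.λ.1 1  (in 3 steps)

Derivation:
  start: (λ.λ.λ.(λ.0) (λ.λ.1) (0 0)) (λ.λ.0 1)
  step 1: λ.λ.(λ.0) (λ.λ.1) (0 0)
  step 2: λ.λ.(λ.λ.1) (0 0)
  step 3: λ.λ.λ.1 1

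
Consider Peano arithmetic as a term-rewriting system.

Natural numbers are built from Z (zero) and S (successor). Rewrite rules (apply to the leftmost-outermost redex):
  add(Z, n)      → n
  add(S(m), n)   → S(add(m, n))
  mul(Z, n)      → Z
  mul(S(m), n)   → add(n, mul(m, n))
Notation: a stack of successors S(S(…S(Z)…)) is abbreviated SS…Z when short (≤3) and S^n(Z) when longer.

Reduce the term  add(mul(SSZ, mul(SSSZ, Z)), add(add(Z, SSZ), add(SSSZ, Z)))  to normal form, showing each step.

Answer: normal form = S^5(Z)  (in 28 steps)

Working:
  start: add(mul(SSZ, mul(SSSZ, Z)), add(add(Z, SSZ), add(SSSZ, Z)))
  step 1: add(add(mul(SSSZ, Z), mul(SZ, mul(SSSZ, Z))), add(add(Z, SSZ), add(SSSZ, Z)))
  step 2: add(add(add(Z, mul(SSZ, Z)), mul(SZ, mul(SSSZ, Z))), add(add(Z, SSZ), add(SSSZ, Z)))
  step 3: add(add(mul(SSZ, Z), mul(SZ, mul(SSSZ, Z))), add(add(Z, SSZ), add(SSSZ, Z)))
  step 4: add(add(add(Z, mul(SZ, Z)), mul(SZ, mul(SSSZ, Z))), add(add(Z, SSZ), add(SSSZ, Z)))
  step 5: add(add(mul(SZ, Z), mul(SZ, mul(SSSZ, Z))), add(add(Z, SSZ), add(SSSZ, Z)))
  step 6: add(add(add(Z, mul(Z, Z)), mul(SZ, mul(SSSZ, Z))), add(add(Z, SSZ), add(SSSZ, Z)))
  step 7: add(add(mul(Z, Z), mul(SZ, mul(SSSZ, Z))), add(add(Z, SSZ), add(SSSZ, Z)))
  step 8: add(add(Z, mul(SZ, mul(SSSZ, Z))), add(add(Z, SSZ), add(SSSZ, Z)))
  step 9: add(mul(SZ, mul(SSSZ, Z)), add(add(Z, SSZ), add(SSSZ, Z)))
  step 10: add(add(mul(SSSZ, Z), mul(Z, mul(SSSZ, Z))), add(add(Z, SSZ), add(SSSZ, Z)))
  step 11: add(add(add(Z, mul(SSZ, Z)), mul(Z, mul(SSSZ, Z))), add(add(Z, SSZ), add(SSSZ, Z)))
  step 12: add(add(mul(SSZ, Z), mul(Z, mul(SSSZ, Z))), add(add(Z, SSZ), add(SSSZ, Z)))
  step 13: add(add(add(Z, mul(SZ, Z)), mul(Z, mul(SSSZ, Z))), add(add(Z, SSZ), add(SSSZ, Z)))
  step 14: add(add(mul(SZ, Z), mul(Z, mul(SSSZ, Z))), add(add(Z, SSZ), add(SSSZ, Z)))
  step 15: add(add(add(Z, mul(Z, Z)), mul(Z, mul(SSSZ, Z))), add(add(Z, SSZ), add(SSSZ, Z)))
  step 16: add(add(mul(Z, Z), mul(Z, mul(SSSZ, Z))), add(add(Z, SSZ), add(SSSZ, Z)))
  step 17: add(add(Z, mul(Z, mul(SSSZ, Z))), add(add(Z, SSZ), add(SSSZ, Z)))
  step 18: add(mul(Z, mul(SSSZ, Z)), add(add(Z, SSZ), add(SSSZ, Z)))
  step 19: add(Z, add(add(Z, SSZ), add(SSSZ, Z)))
  step 20: add(add(Z, SSZ), add(SSSZ, Z))
  step 21: add(SSZ, add(SSSZ, Z))
  step 22: S(add(SZ, add(SSSZ, Z)))
  step 23: S(S(add(Z, add(SSSZ, Z))))
  step 24: S(S(add(SSSZ, Z)))
  step 25: S(S(S(add(SSZ, Z))))
  step 26: S(S(S(S(add(SZ, Z)))))
  step 27: S(S(S(S(S(add(Z, Z))))))
  step 28: S^5(Z)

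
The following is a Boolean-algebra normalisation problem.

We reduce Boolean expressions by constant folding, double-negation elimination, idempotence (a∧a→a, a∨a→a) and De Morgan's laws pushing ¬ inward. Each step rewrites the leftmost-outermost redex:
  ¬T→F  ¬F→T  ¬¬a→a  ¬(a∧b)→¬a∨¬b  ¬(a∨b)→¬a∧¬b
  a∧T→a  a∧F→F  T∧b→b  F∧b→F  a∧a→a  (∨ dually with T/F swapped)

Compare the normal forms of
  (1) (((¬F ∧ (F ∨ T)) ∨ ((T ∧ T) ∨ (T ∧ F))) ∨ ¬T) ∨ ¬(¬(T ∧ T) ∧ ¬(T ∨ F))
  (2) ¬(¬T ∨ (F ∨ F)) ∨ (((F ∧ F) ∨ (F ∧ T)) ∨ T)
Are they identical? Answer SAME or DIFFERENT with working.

Term A:
  start: (((¬F ∧ (F ∨ T)) ∨ ((T ∧ T) ∨ (T ∧ F))) ∨ ¬T) ∨ ¬(¬(T ∧ T) ∧ ¬(T ∨ F))
  →1  (((T ∧ (F ∨ T)) ∨ ((T ∧ T) ∨ (T ∧ F))) ∨ ¬T) ∨ ¬(¬(T ∧ T) ∧ ¬(T ∨ F))
  →2  (((F ∨ T) ∨ ((T ∧ T) ∨ (T ∧ F))) ∨ ¬T) ∨ ¬(¬(T ∧ T) ∧ ¬(T ∨ F))
  →3  ((T ∨ ((T ∧ T) ∨ (T ∧ F))) ∨ ¬T) ∨ ¬(¬(T ∧ T) ∧ ¬(T ∨ F))
  →4  (T ∨ ¬T) ∨ ¬(¬(T ∧ T) ∧ ¬(T ∨ F))
  →5  T ∨ ¬(¬(T ∧ T) ∧ ¬(T ∨ F))
  →6  T

Term B:
  start: ¬(¬T ∨ (F ∨ F)) ∨ (((F ∧ F) ∨ (F ∧ T)) ∨ T)
  →1  (¬¬T ∧ ¬(F ∨ F)) ∨ (((F ∧ F) ∨ (F ∧ T)) ∨ T)
  →2  (T ∧ ¬(F ∨ F)) ∨ (((F ∧ F) ∨ (F ∧ T)) ∨ T)
  →3  ¬(F ∨ F) ∨ (((F ∧ F) ∨ (F ∧ T)) ∨ T)
  →4  (¬F ∧ ¬F) ∨ (((F ∧ F) ∨ (F ∧ T)) ∨ T)
  →5  ¬F ∨ (((F ∧ F) ∨ (F ∧ T)) ∨ T)
  →6  T ∨ (((F ∧ F) ∨ (F ∧ T)) ∨ T)
  →7  T

Answer: SAME — A ⇓ T, B ⇓ T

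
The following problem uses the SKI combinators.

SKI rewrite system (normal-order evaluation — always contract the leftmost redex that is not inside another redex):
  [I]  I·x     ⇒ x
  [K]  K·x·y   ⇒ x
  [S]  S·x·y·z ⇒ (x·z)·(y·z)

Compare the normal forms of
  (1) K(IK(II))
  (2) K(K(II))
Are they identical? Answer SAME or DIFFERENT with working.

Answer: SAME — A ⇓ K(KI), B ⇓ K(KI)

Derivation:
Term A:
  start: K(IK(II))
  step 1: K(K(II))
  step 2: K(KI)

Term B:
  start: K(K(II))
  step 1: K(KI)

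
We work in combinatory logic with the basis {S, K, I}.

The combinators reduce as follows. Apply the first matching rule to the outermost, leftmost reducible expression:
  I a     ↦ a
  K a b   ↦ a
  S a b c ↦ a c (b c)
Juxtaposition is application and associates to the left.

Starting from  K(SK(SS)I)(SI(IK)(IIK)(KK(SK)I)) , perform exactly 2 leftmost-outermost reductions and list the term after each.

Answer: after 2 steps: KI(SSI)

Derivation:
  start: K(SK(SS)I)(SI(IK)(IIK)(KK(SK)I))
  →1  SK(SS)I
  →2  KI(SSI)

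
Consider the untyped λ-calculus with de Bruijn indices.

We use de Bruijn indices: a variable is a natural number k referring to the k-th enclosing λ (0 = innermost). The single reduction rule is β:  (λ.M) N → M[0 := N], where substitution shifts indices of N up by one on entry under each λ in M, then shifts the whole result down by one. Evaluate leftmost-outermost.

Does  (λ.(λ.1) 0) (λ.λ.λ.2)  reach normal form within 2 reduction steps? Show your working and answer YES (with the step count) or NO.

Answer: YES — reaches normal form λ.λ.λ.2 in 2 ≤ 2 steps

Derivation:
  start: (λ.(λ.1) 0) (λ.λ.λ.2)
  →1  (λ.λ.λ.λ.2) (λ.λ.λ.2)
  →2  λ.λ.λ.2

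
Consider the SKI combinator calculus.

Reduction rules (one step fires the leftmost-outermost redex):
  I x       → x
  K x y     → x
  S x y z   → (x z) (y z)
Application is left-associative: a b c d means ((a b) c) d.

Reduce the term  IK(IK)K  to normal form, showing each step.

Answer: normal form = K  (in 3 steps)

Working:
  start: IK(IK)K
  [1] K(IK)K
  [2] IK
  [3] K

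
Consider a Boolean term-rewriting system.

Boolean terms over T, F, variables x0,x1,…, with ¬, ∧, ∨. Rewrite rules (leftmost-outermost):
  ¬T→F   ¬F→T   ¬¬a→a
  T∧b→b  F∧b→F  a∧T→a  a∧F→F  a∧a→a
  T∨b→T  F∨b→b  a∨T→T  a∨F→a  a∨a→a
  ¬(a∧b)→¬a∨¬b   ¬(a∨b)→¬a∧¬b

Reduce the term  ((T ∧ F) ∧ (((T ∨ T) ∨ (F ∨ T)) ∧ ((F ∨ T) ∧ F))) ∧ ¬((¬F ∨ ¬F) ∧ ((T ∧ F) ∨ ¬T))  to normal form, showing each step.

Answer: normal form = F  (in 3 steps)

Reduction:
  start: ((T ∧ F) ∧ (((T ∨ T) ∨ (F ∨ T)) ∧ ((F ∨ T) ∧ F))) ∧ ¬((¬F ∨ ¬F) ∧ ((T ∧ F) ∨ ¬T))
  →1  (F ∧ (((T ∨ T) ∨ (F ∨ T)) ∧ ((F ∨ T) ∧ F))) ∧ ¬((¬F ∨ ¬F) ∧ ((T ∧ F) ∨ ¬T))
  →2  F ∧ ¬((¬F ∨ ¬F) ∧ ((T ∧ F) ∨ ¬T))
  →3  F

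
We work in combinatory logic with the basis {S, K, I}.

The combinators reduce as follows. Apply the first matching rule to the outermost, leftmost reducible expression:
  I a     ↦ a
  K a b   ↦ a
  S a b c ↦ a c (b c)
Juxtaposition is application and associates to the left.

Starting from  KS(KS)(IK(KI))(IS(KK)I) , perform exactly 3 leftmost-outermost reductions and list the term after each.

  start: KS(KS)(IK(KI))(IS(KK)I)
  step 1: S(IK(KI))(IS(KK)I)
  step 2: S(K(KI))(IS(KK)I)
  step 3: S(K(KI))(S(KK)I)

Answer: after 3 steps: S(K(KI))(S(KK)I)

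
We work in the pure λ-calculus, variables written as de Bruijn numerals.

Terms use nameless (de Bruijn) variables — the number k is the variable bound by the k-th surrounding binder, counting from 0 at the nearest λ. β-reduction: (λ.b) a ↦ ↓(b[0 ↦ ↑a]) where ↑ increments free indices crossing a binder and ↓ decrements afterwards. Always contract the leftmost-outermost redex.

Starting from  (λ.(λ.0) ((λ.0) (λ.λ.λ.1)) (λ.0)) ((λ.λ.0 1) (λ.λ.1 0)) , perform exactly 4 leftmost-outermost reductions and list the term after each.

Answer: after 4 steps: λ.λ.1

Working:
  start: (λ.(λ.0) ((λ.0) (λ.λ.λ.1)) (λ.0)) ((λ.λ.0 1) (λ.λ.1 0))
  step 1: (λ.0) ((λ.0) (λ.λ.λ.1)) (λ.0)
  step 2: (λ.0) (λ.λ.λ.1) (λ.0)
  step 3: (λ.λ.λ.1) (λ.0)
  step 4: λ.λ.1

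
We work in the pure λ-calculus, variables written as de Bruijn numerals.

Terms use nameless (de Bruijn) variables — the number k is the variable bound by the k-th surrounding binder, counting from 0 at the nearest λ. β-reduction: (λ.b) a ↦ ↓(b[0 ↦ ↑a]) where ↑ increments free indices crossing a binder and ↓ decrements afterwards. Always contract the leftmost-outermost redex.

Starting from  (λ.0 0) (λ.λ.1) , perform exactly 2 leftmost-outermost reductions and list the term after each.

  start: (λ.0 0) (λ.λ.1)
  [1] (λ.λ.1) (λ.λ.1)
  [2] λ.λ.λ.1

Answer: after 2 steps: λ.λ.λ.1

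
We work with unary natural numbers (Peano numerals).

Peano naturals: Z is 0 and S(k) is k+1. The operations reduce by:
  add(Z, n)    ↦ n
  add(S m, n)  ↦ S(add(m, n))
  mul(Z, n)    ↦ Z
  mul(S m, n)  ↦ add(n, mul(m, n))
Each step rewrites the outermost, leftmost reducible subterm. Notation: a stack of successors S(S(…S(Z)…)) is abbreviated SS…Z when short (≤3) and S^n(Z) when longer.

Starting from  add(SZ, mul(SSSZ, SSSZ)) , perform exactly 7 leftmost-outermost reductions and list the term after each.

Answer: after 7 steps: S(S(S(S(mul(SSZ, SSSZ)))))

Derivation:
  start: add(SZ, mul(SSSZ, SSSZ))
  [1] S(add(Z, mul(SSSZ, SSSZ)))
  [2] S(mul(SSSZ, SSSZ))
  [3] S(add(SSSZ, mul(SSZ, SSSZ)))
  [4] S(S(add(SSZ, mul(SSZ, SSSZ))))
  [5] S(S(S(add(SZ, mul(SSZ, SSSZ)))))
  [6] S(S(S(S(add(Z, mul(SSZ, SSSZ))))))
  [7] S(S(S(S(mul(SSZ, SSSZ)))))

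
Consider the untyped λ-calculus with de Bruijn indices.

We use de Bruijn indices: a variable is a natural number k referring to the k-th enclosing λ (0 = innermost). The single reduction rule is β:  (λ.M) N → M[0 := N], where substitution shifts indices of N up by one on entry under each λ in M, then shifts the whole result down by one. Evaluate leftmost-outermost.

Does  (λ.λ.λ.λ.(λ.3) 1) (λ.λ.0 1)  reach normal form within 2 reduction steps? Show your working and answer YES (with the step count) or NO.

  start: (λ.λ.λ.λ.(λ.3) 1) (λ.λ.0 1)
  →1  λ.λ.λ.(λ.3) 1
  →2  λ.λ.λ.2

Answer: YES — reaches normal form λ.λ.λ.2 in 2 ≤ 2 steps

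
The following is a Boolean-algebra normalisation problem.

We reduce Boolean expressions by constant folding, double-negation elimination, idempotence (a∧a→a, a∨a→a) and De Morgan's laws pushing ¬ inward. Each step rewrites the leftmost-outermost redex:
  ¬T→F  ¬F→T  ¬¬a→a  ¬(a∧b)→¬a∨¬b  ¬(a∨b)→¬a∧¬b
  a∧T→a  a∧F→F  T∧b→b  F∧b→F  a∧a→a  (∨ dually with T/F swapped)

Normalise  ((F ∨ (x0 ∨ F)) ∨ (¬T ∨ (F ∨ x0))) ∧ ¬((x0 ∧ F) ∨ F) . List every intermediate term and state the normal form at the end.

Answer: normal form = x0  (in 13 steps)

Reduction:
  start: ((F ∨ (x0 ∨ F)) ∨ (¬T ∨ (F ∨ x0))) ∧ ¬((x0 ∧ F) ∨ F)
  [1] ((x0 ∨ F) ∨ (¬T ∨ (F ∨ x0))) ∧ ¬((x0 ∧ F) ∨ F)
  [2] (x0 ∨ (¬T ∨ (F ∨ x0))) ∧ ¬((x0 ∧ F) ∨ F)
  [3] (x0 ∨ (F ∨ (F ∨ x0))) ∧ ¬((x0 ∧ F) ∨ F)
  [4] (x0 ∨ (F ∨ x0)) ∧ ¬((x0 ∧ F) ∨ F)
  [5] (x0 ∨ x0) ∧ ¬((x0 ∧ F) ∨ F)
  [6] x0 ∧ ¬((x0 ∧ F) ∨ F)
  [7] x0 ∧ (¬(x0 ∧ F) ∧ ¬F)
  [8] x0 ∧ ((¬x0 ∨ ¬F) ∧ ¬F)
  [9] x0 ∧ ((¬x0 ∨ T) ∧ ¬F)
  [10] x0 ∧ (T ∧ ¬F)
  [11] x0 ∧ ¬F
  [12] x0 ∧ T
  [13] x0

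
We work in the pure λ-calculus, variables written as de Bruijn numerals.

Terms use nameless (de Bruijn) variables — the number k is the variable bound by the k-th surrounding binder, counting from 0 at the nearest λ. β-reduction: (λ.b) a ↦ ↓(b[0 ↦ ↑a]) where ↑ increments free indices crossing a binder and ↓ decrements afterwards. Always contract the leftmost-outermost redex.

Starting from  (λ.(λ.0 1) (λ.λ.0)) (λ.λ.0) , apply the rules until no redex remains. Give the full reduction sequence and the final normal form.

Answer: normal form = λ.0  (in 3 steps)

Working:
  start: (λ.(λ.0 1) (λ.λ.0)) (λ.λ.0)
  [1] (λ.0 (λ.λ.0)) (λ.λ.0)
  [2] (λ.λ.0) (λ.λ.0)
  [3] λ.0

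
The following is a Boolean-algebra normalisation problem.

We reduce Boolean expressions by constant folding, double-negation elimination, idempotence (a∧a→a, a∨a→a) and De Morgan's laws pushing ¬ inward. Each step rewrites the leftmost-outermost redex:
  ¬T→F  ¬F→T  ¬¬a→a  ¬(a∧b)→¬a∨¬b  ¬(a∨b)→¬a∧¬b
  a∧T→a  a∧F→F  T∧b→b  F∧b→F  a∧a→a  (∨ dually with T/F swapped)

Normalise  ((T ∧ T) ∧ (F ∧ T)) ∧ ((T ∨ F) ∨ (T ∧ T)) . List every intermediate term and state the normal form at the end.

  start: ((T ∧ T) ∧ (F ∧ T)) ∧ ((T ∨ F) ∨ (T ∧ T))
  [1] (T ∧ (F ∧ T)) ∧ ((T ∨ F) ∨ (T ∧ T))
  [2] (F ∧ T) ∧ ((T ∨ F) ∨ (T ∧ T))
  [3] F ∧ ((T ∨ F) ∨ (T ∧ T))
  [4] F

Answer: normal form = F  (in 4 steps)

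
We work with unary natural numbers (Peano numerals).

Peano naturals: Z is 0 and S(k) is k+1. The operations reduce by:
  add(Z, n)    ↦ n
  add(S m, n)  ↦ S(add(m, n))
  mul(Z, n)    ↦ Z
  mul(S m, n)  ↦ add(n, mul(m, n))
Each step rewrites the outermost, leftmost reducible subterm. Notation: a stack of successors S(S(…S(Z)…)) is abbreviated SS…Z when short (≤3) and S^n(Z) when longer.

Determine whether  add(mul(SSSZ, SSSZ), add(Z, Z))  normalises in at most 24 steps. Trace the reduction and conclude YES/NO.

Answer: NO — after 24 steps the term is S(S(S(S(S(S(S(S(S(add(mul(Z, SSSZ), add(Z, Z))))))))))), not yet normal

Derivation:
  start: add(mul(SSSZ, SSSZ), add(Z, Z))
  →1  add(add(SSSZ, mul(SSZ, SSSZ)), add(Z, Z))
  →2  add(S(add(SSZ, mul(SSZ, SSSZ))), add(Z, Z))
  →3  S(add(add(SSZ, mul(SSZ, SSSZ)), add(Z, Z)))
  →4  S(add(S(add(SZ, mul(SSZ, SSSZ))), add(Z, Z)))
  →5  S(S(add(add(SZ, mul(SSZ, SSSZ)), add(Z, Z))))
  →6  S(S(add(S(add(Z, mul(SSZ, SSSZ))), add(Z, Z))))
  →7  S(S(S(add(add(Z, mul(SSZ, SSSZ)), add(Z, Z)))))
  →8  S(S(S(add(mul(SSZ, SSSZ), add(Z, Z)))))
  →9  S(S(S(add(add(SSSZ, mul(SZ, SSSZ)), add(Z, Z)))))
  →10  S(S(S(add(S(add(SSZ, mul(SZ, SSSZ))), add(Z, Z)))))
  →11  S(S(S(S(add(add(SSZ, mul(SZ, SSSZ)), add(Z, Z))))))
  →12  S(S(S(S(add(S(add(SZ, mul(SZ, SSSZ))), add(Z, Z))))))
  →13  S(S(S(S(S(add(add(SZ, mul(SZ, SSSZ)), add(Z, Z)))))))
  →14  S(S(S(S(S(add(S(add(Z, mul(SZ, SSSZ))), add(Z, Z)))))))
  →15  S(S(S(S(S(S(add(add(Z, mul(SZ, SSSZ)), add(Z, Z))))))))
  →16  S(S(S(S(S(S(add(mul(SZ, SSSZ), add(Z, Z))))))))
  →17  S(S(S(S(S(S(add(add(SSSZ, mul(Z, SSSZ)), add(Z, Z))))))))
  →18  S(S(S(S(S(S(add(S(add(SSZ, mul(Z, SSSZ))), add(Z, Z))))))))
  →19  S(S(S(S(S(S(S(add(add(SSZ, mul(Z, SSSZ)), add(Z, Z)))))))))
  →20  S(S(S(S(S(S(S(add(S(add(SZ, mul(Z, SSSZ))), add(Z, Z)))))))))
  →21  S(S(S(S(S(S(S(S(add(add(SZ, mul(Z, SSSZ)), add(Z, Z))))))))))
  →22  S(S(S(S(S(S(S(S(add(S(add(Z, mul(Z, SSSZ))), add(Z, Z))))))))))
  →23  S(S(S(S(S(S(S(S(S(add(add(Z, mul(Z, SSSZ)), add(Z, Z)))))))))))
  →24  S(S(S(S(S(S(S(S(S(add(mul(Z, SSSZ), add(Z, Z)))))))))))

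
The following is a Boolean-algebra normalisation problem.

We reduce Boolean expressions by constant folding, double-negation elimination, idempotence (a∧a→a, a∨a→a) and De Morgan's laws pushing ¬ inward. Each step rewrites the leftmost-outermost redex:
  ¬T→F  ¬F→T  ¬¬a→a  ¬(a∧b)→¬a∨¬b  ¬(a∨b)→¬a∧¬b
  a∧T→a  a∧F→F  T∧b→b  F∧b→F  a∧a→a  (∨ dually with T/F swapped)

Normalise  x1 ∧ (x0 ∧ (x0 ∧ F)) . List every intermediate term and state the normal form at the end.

  start: x1 ∧ (x0 ∧ (x0 ∧ F))
  step 1: x1 ∧ (x0 ∧ F)
  step 2: x1 ∧ F
  step 3: F

Answer: normal form = F  (in 3 steps)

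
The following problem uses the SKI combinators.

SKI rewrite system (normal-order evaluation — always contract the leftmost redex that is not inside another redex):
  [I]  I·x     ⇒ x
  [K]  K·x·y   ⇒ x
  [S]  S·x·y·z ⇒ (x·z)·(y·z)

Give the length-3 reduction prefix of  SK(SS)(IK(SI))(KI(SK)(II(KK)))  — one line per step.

Answer: after 3 steps: K(SI)(KI(SK)(II(KK)))

Derivation:
  start: SK(SS)(IK(SI))(KI(SK)(II(KK)))
  step 1: K(IK(SI))(SS(IK(SI)))(KI(SK)(II(KK)))
  step 2: IK(SI)(KI(SK)(II(KK)))
  step 3: K(SI)(KI(SK)(II(KK)))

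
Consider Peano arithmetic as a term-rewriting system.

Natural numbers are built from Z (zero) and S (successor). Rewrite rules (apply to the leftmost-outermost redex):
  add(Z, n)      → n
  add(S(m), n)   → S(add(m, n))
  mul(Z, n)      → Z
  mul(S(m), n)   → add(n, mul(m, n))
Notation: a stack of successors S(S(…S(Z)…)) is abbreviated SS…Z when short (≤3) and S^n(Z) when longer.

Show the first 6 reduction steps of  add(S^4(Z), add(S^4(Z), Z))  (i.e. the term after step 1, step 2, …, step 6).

Answer: after 6 steps: S(S(S(S(S(add(SSSZ, Z))))))

Reduction:
  start: add(S^4(Z), add(S^4(Z), Z))
  [1] S(add(SSSZ, add(S^4(Z), Z)))
  [2] S(S(add(SSZ, add(S^4(Z), Z))))
  [3] S(S(S(add(SZ, add(S^4(Z), Z)))))
  [4] S(S(S(S(add(Z, add(S^4(Z), Z))))))
  [5] S(S(S(S(add(S^4(Z), Z)))))
  [6] S(S(S(S(S(add(SSSZ, Z))))))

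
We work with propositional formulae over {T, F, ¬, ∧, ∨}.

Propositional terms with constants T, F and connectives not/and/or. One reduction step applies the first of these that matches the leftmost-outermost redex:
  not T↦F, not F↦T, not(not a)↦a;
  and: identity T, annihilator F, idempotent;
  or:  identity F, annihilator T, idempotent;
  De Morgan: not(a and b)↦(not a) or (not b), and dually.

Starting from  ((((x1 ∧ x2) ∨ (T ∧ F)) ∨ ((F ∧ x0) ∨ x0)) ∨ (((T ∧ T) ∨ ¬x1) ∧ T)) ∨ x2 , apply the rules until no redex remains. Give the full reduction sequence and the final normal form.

Answer: normal form = T  (in 9 steps)

Reduction:
  start: ((((x1 ∧ x2) ∨ (T ∧ F)) ∨ ((F ∧ x0) ∨ x0)) ∨ (((T ∧ T) ∨ ¬x1) ∧ T)) ∨ x2
  →1  ((((x1 ∧ x2) ∨ F) ∨ ((F ∧ x0) ∨ x0)) ∨ (((T ∧ T) ∨ ¬x1) ∧ T)) ∨ x2
  →2  (((x1 ∧ x2) ∨ ((F ∧ x0) ∨ x0)) ∨ (((T ∧ T) ∨ ¬x1) ∧ T)) ∨ x2
  →3  (((x1 ∧ x2) ∨ (F ∨ x0)) ∨ (((T ∧ T) ∨ ¬x1) ∧ T)) ∨ x2
  →4  (((x1 ∧ x2) ∨ x0) ∨ (((T ∧ T) ∨ ¬x1) ∧ T)) ∨ x2
  →5  (((x1 ∧ x2) ∨ x0) ∨ ((T ∧ T) ∨ ¬x1)) ∨ x2
  →6  (((x1 ∧ x2) ∨ x0) ∨ (T ∨ ¬x1)) ∨ x2
  →7  (((x1 ∧ x2) ∨ x0) ∨ T) ∨ x2
  →8  T ∨ x2
  →9  T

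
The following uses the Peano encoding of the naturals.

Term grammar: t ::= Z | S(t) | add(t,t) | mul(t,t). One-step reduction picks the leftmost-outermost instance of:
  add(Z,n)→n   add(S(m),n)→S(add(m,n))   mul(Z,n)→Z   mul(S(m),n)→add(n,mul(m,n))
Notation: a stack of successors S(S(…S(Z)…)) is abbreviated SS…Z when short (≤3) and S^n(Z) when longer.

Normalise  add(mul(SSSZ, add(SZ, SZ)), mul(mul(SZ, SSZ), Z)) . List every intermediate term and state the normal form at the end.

  start: add(mul(SSSZ, add(SZ, SZ)), mul(mul(SZ, SSZ), Z))
  →1  add(add(add(SZ, SZ), mul(SSZ, add(SZ, SZ))), mul(mul(SZ, SSZ), Z))
  →2  add(add(S(add(Z, SZ)), mul(SSZ, add(SZ, SZ))), mul(mul(SZ, SSZ), Z))
  →3  add(S(add(add(Z, SZ), mul(SSZ, add(SZ, SZ)))), mul(mul(SZ, SSZ), Z))
  →4  S(add(add(add(Z, SZ), mul(SSZ, add(SZ, SZ))), mul(mul(SZ, SSZ), Z)))
  →5  S(add(add(SZ, mul(SSZ, add(SZ, SZ))), mul(mul(SZ, SSZ), Z)))
  →6  S(add(S(add(Z, mul(SSZ, add(SZ, SZ)))), mul(mul(SZ, SSZ), Z)))
  →7  S(S(add(add(Z, mul(SSZ, add(SZ, SZ))), mul(mul(SZ, SSZ), Z))))
  →8  S(S(add(mul(SSZ, add(SZ, SZ)), mul(mul(SZ, SSZ), Z))))
  →9  S(S(add(add(add(SZ, SZ), mul(SZ, add(SZ, SZ))), mul(mul(SZ, SSZ), Z))))
  →10  S(S(add(add(S(add(Z, SZ)), mul(SZ, add(SZ, SZ))), mul(mul(SZ, SSZ), Z))))
  →11  S(S(add(S(add(add(Z, SZ), mul(SZ, add(SZ, SZ)))), mul(mul(SZ, SSZ), Z))))
  →12  S(S(S(add(add(add(Z, SZ), mul(SZ, add(SZ, SZ))), mul(mul(SZ, SSZ), Z)))))
  →13  S(S(S(add(add(SZ, mul(SZ, add(SZ, SZ))), mul(mul(SZ, SSZ), Z)))))
  →14  S(S(S(add(S(add(Z, mul(SZ, add(SZ, SZ)))), mul(mul(SZ, SSZ), Z)))))
  →15  S(S(S(S(add(add(Z, mul(SZ, add(SZ, SZ))), mul(mul(SZ, SSZ), Z))))))
  →16  S(S(S(S(add(mul(SZ, add(SZ, SZ)), mul(mul(SZ, SSZ), Z))))))
  →17  S(S(S(S(add(add(add(SZ, SZ), mul(Z, add(SZ, SZ))), mul(mul(SZ, SSZ), Z))))))
  →18  S(S(S(S(add(add(S(add(Z, SZ)), mul(Z, add(SZ, SZ))), mul(mul(SZ, SSZ), Z))))))
  →19  S(S(S(S(add(S(add(add(Z, SZ), mul(Z, add(SZ, SZ)))), mul(mul(SZ, SSZ), Z))))))
  →20  S(S(S(S(S(add(add(add(Z, SZ), mul(Z, add(SZ, SZ))), mul(mul(SZ, SSZ), Z)))))))
  →21  S(S(S(S(S(add(add(SZ, mul(Z, add(SZ, SZ))), mul(mul(SZ, SSZ), Z)))))))
  →22  S(S(S(S(S(add(S(add(Z, mul(Z, add(SZ, SZ)))), mul(mul(SZ, SSZ), Z)))))))
  →23  S(S(S(S(S(S(add(add(Z, mul(Z, add(SZ, SZ))), mul(mul(SZ, SSZ), Z))))))))
  →24  S(S(S(S(S(S(add(mul(Z, add(SZ, SZ)), mul(mul(SZ, SSZ), Z))))))))
  →25  S(S(S(S(S(S(add(Z, mul(mul(SZ, SSZ), Z))))))))
  →26  S(S(S(S(S(S(mul(mul(SZ, SSZ), Z)))))))
  →27  S(S(S(S(S(S(mul(add(SSZ, mul(Z, SSZ)), Z)))))))
  →28  S(S(S(S(S(S(mul(S(add(SZ, mul(Z, SSZ))), Z)))))))
  →29  S(S(S(S(S(S(add(Z, mul(add(SZ, mul(Z, SSZ)), Z))))))))
  →30  S(S(S(S(S(S(mul(add(SZ, mul(Z, SSZ)), Z)))))))
  →31  S(S(S(S(S(S(mul(S(add(Z, mul(Z, SSZ))), Z)))))))
  →32  S(S(S(S(S(S(add(Z, mul(add(Z, mul(Z, SSZ)), Z))))))))
  →33  S(S(S(S(S(S(mul(add(Z, mul(Z, SSZ)), Z)))))))
  →34  S(S(S(S(S(S(mul(mul(Z, SSZ), Z)))))))
  →35  S(S(S(S(S(S(mul(Z, Z)))))))
  →36  S^6(Z)

Answer: normal form = S^6(Z)  (in 36 steps)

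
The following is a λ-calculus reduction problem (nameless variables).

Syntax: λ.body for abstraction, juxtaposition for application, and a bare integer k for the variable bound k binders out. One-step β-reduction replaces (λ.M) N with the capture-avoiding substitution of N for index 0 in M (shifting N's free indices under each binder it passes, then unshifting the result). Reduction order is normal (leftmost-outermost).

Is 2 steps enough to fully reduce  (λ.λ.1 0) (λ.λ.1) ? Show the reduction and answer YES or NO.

Answer: YES — reaches normal form λ.λ.1 in 2 ≤ 2 steps

Derivation:
  start: (λ.λ.1 0) (λ.λ.1)
  step 1: λ.(λ.λ.1) 0
  step 2: λ.λ.1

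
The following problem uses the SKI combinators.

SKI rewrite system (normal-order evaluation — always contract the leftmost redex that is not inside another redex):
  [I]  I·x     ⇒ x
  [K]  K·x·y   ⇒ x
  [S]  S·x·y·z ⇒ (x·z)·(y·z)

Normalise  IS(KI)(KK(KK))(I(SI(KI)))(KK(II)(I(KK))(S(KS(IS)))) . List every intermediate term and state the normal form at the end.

Answer: normal form = SI(KI)  (in 7 steps)

Working:
  start: IS(KI)(KK(KK))(I(SI(KI)))(KK(II)(I(KK))(S(KS(IS))))
  step 1: S(KI)(KK(KK))(I(SI(KI)))(KK(II)(I(KK))(S(KS(IS))))
  step 2: KI(I(SI(KI)))(KK(KK)(I(SI(KI))))(KK(II)(I(KK))(S(KS(IS))))
  step 3: I(KK(KK)(I(SI(KI))))(KK(II)(I(KK))(S(KS(IS))))
  step 4: KK(KK)(I(SI(KI)))(KK(II)(I(KK))(S(KS(IS))))
  step 5: K(I(SI(KI)))(KK(II)(I(KK))(S(KS(IS))))
  step 6: I(SI(KI))
  step 7: SI(KI)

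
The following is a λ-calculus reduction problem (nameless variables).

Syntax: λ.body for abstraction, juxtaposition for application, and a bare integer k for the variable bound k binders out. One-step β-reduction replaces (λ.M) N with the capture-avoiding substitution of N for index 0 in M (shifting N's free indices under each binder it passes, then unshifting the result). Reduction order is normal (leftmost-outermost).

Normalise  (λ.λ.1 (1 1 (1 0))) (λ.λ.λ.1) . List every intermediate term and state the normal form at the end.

  start: (λ.λ.1 (1 1 (1 0))) (λ.λ.λ.1)
  [1] λ.(λ.λ.λ.1) ((λ.λ.λ.1) (λ.λ.λ.1) ((λ.λ.λ.1) 0))
  [2] λ.λ.λ.1

Answer: normal form = λ.λ.λ.1  (in 2 steps)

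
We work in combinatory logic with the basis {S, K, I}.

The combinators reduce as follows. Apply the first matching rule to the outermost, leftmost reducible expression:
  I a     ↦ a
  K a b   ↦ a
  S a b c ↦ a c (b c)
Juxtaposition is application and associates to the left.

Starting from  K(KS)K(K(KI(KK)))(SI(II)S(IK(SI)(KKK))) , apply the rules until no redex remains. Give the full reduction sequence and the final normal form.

Answer: normal form = S(SS(SI))  (in 8 steps)

Reduction:
  start: K(KS)K(K(KI(KK)))(SI(II)S(IK(SI)(KKK)))
  step 1: KS(K(KI(KK)))(SI(II)S(IK(SI)(KKK)))
  step 2: S(SI(II)S(IK(SI)(KKK)))
  step 3: S(IS(IIS)(IK(SI)(KKK)))
  step 4: S(S(IIS)(IK(SI)(KKK)))
  step 5: S(S(IS)(IK(SI)(KKK)))
  step 6: S(SS(IK(SI)(KKK)))
  step 7: S(SS(K(SI)(KKK)))
  step 8: S(SS(SI))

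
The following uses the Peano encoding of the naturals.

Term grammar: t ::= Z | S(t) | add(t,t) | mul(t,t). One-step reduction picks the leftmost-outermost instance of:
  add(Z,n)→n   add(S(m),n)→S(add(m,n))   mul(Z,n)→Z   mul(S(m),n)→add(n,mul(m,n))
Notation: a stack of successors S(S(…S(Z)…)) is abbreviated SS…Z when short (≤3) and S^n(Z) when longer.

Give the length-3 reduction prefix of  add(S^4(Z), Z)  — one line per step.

  start: add(S^4(Z), Z)
  [1] S(add(SSSZ, Z))
  [2] S(S(add(SSZ, Z)))
  [3] S(S(S(add(SZ, Z))))

Answer: after 3 steps: S(S(S(add(SZ, Z))))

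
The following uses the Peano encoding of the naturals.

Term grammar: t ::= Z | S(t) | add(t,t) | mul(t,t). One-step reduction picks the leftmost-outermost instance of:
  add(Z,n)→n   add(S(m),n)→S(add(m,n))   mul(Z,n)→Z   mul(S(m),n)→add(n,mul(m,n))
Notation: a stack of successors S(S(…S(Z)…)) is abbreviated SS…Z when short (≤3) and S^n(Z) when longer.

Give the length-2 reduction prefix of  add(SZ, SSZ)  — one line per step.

Answer: after 2 steps: SSSZ

Reduction:
  start: add(SZ, SSZ)
  [1] S(add(Z, SSZ))
  [2] SSSZ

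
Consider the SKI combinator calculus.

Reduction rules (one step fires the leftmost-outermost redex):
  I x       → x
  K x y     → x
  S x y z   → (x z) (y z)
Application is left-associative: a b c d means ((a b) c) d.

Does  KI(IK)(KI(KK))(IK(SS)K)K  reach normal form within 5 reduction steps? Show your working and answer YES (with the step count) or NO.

Answer: NO — after 5 steps the term is K(SS)KK, not yet normal

Working:
  start: KI(IK)(KI(KK))(IK(SS)K)K
  →1  I(KI(KK))(IK(SS)K)K
  →2  KI(KK)(IK(SS)K)K
  →3  I(IK(SS)K)K
  →4  IK(SS)KK
  →5  K(SS)KK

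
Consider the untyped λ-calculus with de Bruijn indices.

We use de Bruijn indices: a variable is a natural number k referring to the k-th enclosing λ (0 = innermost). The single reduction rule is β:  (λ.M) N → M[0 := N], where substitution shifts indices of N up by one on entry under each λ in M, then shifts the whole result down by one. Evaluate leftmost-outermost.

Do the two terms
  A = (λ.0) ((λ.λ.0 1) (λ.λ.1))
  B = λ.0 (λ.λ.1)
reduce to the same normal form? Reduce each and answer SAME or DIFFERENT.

Answer: SAME — A ⇓ λ.0 (λ.λ.1), B ⇓ λ.0 (λ.λ.1)

Reduction:
Term A:
  start: (λ.0) ((λ.λ.0 1) (λ.λ.1))
  step 1: (λ.λ.0 1) (λ.λ.1)
  step 2: λ.0 (λ.λ.1)

Term B:
  start: λ.0 (λ.λ.1)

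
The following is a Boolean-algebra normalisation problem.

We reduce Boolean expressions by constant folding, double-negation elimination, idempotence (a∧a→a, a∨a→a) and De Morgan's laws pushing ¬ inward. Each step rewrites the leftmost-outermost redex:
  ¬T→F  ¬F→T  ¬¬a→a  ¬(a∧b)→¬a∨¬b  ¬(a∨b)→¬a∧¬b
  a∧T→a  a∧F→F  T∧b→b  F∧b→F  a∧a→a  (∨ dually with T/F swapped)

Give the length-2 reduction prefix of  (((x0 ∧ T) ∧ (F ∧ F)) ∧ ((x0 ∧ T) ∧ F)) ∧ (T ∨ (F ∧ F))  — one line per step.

Answer: after 2 steps: ((x0 ∧ F) ∧ ((x0 ∧ T) ∧ F)) ∧ (T ∨ (F ∧ F))

Working:
  start: (((x0 ∧ T) ∧ (F ∧ F)) ∧ ((x0 ∧ T) ∧ F)) ∧ (T ∨ (F ∧ F))
  step 1: ((x0 ∧ (F ∧ F)) ∧ ((x0 ∧ T) ∧ F)) ∧ (T ∨ (F ∧ F))
  step 2: ((x0 ∧ F) ∧ ((x0 ∧ T) ∧ F)) ∧ (T ∨ (F ∧ F))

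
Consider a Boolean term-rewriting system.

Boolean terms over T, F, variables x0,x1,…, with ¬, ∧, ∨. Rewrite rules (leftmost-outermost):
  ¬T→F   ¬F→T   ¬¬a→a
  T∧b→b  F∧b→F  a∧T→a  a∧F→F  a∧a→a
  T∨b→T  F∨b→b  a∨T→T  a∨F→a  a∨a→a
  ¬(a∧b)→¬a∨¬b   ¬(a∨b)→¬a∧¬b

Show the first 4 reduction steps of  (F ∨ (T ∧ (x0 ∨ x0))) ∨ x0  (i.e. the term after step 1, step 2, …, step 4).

  start: (F ∨ (T ∧ (x0 ∨ x0))) ∨ x0
  [1] (T ∧ (x0 ∨ x0)) ∨ x0
  [2] (x0 ∨ x0) ∨ x0
  [3] x0 ∨ x0
  [4] x0

Answer: after 4 steps: x0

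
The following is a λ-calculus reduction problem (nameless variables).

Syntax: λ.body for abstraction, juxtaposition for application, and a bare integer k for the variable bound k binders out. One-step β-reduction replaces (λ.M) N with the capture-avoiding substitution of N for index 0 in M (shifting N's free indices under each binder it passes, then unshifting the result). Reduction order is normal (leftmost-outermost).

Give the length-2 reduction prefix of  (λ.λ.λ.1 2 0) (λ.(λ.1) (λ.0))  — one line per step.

Answer: after 2 steps: λ.λ.1 (λ.0) 0

Reduction:
  start: (λ.λ.λ.1 2 0) (λ.(λ.1) (λ.0))
  [1] λ.λ.1 (λ.(λ.1) (λ.0)) 0
  [2] λ.λ.1 (λ.0) 0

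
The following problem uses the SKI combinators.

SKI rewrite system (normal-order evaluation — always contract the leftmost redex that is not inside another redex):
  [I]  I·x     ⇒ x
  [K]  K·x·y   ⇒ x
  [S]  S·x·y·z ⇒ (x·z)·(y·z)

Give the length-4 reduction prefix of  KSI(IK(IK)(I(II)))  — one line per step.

  start: KSI(IK(IK)(I(II)))
  [1] S(IK(IK)(I(II)))
  [2] S(K(IK)(I(II)))
  [3] S(IK)
  [4] SK

Answer: after 4 steps: SK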